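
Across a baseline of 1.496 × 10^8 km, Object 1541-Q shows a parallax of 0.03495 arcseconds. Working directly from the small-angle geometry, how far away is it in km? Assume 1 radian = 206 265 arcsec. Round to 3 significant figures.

8.83 × 10^14 km

θ = 0.03495″ = 0.03495/206265 = 1.6944 × 10^-7 rad.
d = B/θ = (1.496 × 10^8) / (1.6944 × 10^-7) = 8.8291 × 10^14 km.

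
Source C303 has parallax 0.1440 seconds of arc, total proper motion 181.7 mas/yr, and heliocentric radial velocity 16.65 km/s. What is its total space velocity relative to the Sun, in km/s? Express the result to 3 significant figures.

17.7 km/s

d = 1/p = 1/0.1440″ = 6.9444 pc.
μ = 181.7 mas/yr = 0.1817 ″/yr.
v_t = 4.740 μ d = 4.740 × 0.1817 × 6.9444 = 5.9809 km/s.
v = √(v_r² + v_t²) = √(16.65² + 5.9809²) = √312.994 = 17.692 km/s.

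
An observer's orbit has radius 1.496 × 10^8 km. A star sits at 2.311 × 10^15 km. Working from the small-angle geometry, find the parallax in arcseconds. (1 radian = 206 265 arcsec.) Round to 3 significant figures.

0.0134 arcsec

θ ≈ B/d = (1.496 × 10^8) / (2.311 × 10^15) = 6.4734 × 10^-8 rad.
In arcseconds: 6.4734 × 10^-8 × 206265 = 0.013352″.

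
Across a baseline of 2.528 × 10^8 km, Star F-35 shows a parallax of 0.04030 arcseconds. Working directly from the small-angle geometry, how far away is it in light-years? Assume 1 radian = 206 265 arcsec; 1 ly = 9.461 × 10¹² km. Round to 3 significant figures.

137 ly

θ = 0.04030″ = 0.04030/206265 = 1.9538 × 10^-7 rad.
d = B/θ = (2.528 × 10^8) / (1.9538 × 10^-7) = 1.2939 × 10^15 km = (1.2939 × 10^15) / (9.461 × 10^12) ly = 136.76 ly.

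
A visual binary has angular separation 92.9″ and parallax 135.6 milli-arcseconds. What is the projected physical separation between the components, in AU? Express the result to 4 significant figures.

d = 1/p = 1/0.1356″ = 7.3746 pc.
At distance d (pc), an angle of θ arcsec spans θ·d AU: s = 92.9 × 7.3746 = 685.1 AU.

685.1 AU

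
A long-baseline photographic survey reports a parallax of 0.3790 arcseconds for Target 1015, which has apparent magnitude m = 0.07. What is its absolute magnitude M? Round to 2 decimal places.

M = 2.96

d = 1/p = 1/0.3790″ = 2.6385 pc.
m − M = 5 log₁₀(2.6385) − 5 = 2.1068 − 5 = -2.8932.
M = m − (m − M) = 0.07 − (-2.8932) = 2.96.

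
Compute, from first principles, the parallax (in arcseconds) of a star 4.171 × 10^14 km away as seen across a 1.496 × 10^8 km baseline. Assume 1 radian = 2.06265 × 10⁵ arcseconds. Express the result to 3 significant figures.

θ ≈ B/d = (1.496 × 10^8) / (4.171 × 10^14) = 3.5867 × 10^-7 rad.
In arcseconds: 3.5867 × 10^-7 × 206265 = 0.073981″.

0.0740 arcsec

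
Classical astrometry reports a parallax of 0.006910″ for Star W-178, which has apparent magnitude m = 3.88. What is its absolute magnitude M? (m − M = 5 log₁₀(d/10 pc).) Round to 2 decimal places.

d = 1/p = 1/0.006910″ = 144.72 pc.
m − M = 5 log₁₀(144.72) − 5 = 10.8026 − 5 = 5.8026.
M = m − (m − M) = 3.88 − 5.8026 = -1.92.

M = -1.92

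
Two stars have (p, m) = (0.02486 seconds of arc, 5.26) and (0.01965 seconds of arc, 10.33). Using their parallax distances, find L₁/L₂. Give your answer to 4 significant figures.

d₁ = 1/p₁ = 1/0.02486″ = 40.225 pc; d₂ = 1/p₂ = 1/0.01965″ = 50.891 pc.
M₁ = m₁ − 5 log₁₀ d₁ + 5 = 5.26 − 8.0225 + 5 = 2.2375.
M₂ = 10.33 − 8.5332 + 5 = 6.7968.
L₁/L₂ = 10^(0.4(M₂ − M₁)) = 10^(0.4 × 4.5593) = 10^1.82372 = 66.638.

L₁/L₂ = 66.64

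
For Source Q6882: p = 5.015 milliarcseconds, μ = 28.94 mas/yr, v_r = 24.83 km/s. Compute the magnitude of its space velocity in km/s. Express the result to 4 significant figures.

d = 1/p = 1/0.005015″ = 199.4 pc.
μ = 28.94 mas/yr = 0.02894 ″/yr.
v_t = 4.740 μ d = 4.740 × 0.02894 × 199.4 = 27.353 km/s.
v = √(v_r² + v_t²) = √(24.83² + 27.353²) = √1364.72 = 36.942 km/s.

36.94 km/s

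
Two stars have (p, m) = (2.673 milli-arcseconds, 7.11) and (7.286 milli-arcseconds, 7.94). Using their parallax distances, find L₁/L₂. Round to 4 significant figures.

L₁/L₂ = 15.96

d₁ = 1/p₁ = 1/0.002673″ = 374.11 pc; d₂ = 1/p₂ = 1/0.007286″ = 137.25 pc.
M₁ = m₁ − 5 log₁₀ d₁ + 5 = 7.11 − 12.8650 + 5 = -0.7550.
M₂ = 7.94 − 10.6876 + 5 = 2.2524.
L₁/L₂ = 10^(0.4(M₂ − M₁)) = 10^(0.4 × 3.0074) = 10^1.20296 = 15.957.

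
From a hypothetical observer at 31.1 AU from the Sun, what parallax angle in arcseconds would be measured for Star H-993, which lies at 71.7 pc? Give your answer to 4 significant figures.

p (arcsec) = B (AU) / d (pc).
p = 31.1 / 71.7 = 0.43375 arcsec.

0.4338 arcsec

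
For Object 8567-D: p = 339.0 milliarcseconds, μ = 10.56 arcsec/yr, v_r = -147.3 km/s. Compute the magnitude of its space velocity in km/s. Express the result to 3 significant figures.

209 km/s

d = 1/p = 1/0.3390″ = 2.9499 pc.
v_t = 4.740 μ d = 4.740 × 10.56 × 2.9499 = 147.66 km/s.
v = √(v_r² + v_t²) = √((-147.3)² + 147.66²) = √43500.8 = 208.57 km/s.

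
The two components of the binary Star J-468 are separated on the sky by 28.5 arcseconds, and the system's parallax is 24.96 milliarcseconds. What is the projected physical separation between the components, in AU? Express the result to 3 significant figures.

1140 AU

d = 1/p = 1/0.02496″ = 40.064 pc.
At distance d (pc), an angle of θ arcsec spans θ·d AU: s = 28.5 × 40.064 = 1141.8 AU.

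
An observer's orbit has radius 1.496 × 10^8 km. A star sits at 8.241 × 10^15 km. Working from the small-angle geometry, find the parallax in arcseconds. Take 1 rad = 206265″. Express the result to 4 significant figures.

0.003744 arcsec

θ ≈ B/d = (1.496 × 10^8) / (8.241 × 10^15) = 1.8153 × 10^-8 rad.
In arcseconds: 1.8153 × 10^-8 × 206265 = 0.0037443″.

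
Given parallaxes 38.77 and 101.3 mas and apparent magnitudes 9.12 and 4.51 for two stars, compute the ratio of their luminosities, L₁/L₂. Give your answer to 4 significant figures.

L₁/L₂ = 0.09777

d₁ = 1/p₁ = 1/0.03877″ = 25.793 pc; d₂ = 1/p₂ = 1/0.1013″ = 9.8717 pc.
M₁ = m₁ − 5 log₁₀ d₁ + 5 = 9.12 − 7.0575 + 5 = 7.0625.
M₂ = 4.51 − 4.9720 + 5 = 4.5380.
L₁/L₂ = 10^(0.4(M₂ − M₁)) = 10^(0.4 × (-2.5245)) = 10^(-1.00980) = 0.097769.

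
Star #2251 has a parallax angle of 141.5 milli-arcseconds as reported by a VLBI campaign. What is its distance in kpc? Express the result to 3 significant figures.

0.00707 kpc

p = 141.5 milli-arcseconds = 0.1415 arcsec.
d = 1/p = 1/0.1415 = 7.0671 pc.
= 0.0070671 kpc.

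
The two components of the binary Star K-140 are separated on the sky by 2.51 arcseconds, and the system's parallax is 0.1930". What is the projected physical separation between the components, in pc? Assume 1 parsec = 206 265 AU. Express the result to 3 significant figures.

d = 1/p = 1/0.1930″ = 5.1813 pc.
At distance d (pc), an angle of θ arcsec spans θ·d AU: s = 2.51 × 5.1813 = 13.005 AU.
= 13.005 / 206265 = 6.3050 × 10^-5 pc.

6.31 × 10^-5 pc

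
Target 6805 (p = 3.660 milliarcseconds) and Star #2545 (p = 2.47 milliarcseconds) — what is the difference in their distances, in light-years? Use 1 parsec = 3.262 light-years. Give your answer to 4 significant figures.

d_A = 1/0.003660″ = 273.22 pc; d_B = 1/0.002470″ = 404.86 pc.
|d_B − d_A| = |404.86 − 273.22| = 131.64 pc = 131.64 × 3.262 ly = 429.41 ly.

429.4 ly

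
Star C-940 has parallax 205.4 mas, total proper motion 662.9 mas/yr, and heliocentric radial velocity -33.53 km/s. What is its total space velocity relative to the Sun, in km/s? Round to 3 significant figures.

36.9 km/s

d = 1/p = 1/0.2054″ = 4.8685 pc.
μ = 662.9 mas/yr = 0.6629 ″/yr.
v_t = 4.740 μ d = 4.740 × 0.6629 × 4.8685 = 15.298 km/s.
v = √(v_r² + v_t²) = √((-33.53)² + 15.298²) = √1358.29 = 36.855 km/s.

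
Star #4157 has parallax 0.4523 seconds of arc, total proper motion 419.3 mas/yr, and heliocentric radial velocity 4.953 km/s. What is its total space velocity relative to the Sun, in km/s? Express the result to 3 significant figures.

d = 1/p = 1/0.4523″ = 2.2109 pc.
μ = 419.3 mas/yr = 0.4193 ″/yr.
v_t = 4.740 μ d = 4.740 × 0.4193 × 2.2109 = 4.3941 km/s.
v = √(v_r² + v_t²) = √(4.953² + 4.3941²) = √43.8403 = 6.6212 km/s.

6.62 km/s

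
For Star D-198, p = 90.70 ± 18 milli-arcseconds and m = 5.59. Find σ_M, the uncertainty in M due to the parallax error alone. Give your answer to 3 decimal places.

σ_M = 0.431 mag

M = m − 5 log₁₀ d + 5 = m + 5 log₁₀ p + 5, so ∂M/∂p = 5/(p ln 10).
σ_M = (5/ln 10) · (σ_p/p) = 2.1715 × 18/90.70 = 2.1715 × 0.19846 = 0.43096.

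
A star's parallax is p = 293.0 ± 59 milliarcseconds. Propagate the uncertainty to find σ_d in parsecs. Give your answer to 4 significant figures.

d = 1/p, so σ_d = σ_p / p².
σ_d = 0.0590 / (0.2930)² = 0.0590 / 0.085849 = 0.68725 pc.

0.6873 pc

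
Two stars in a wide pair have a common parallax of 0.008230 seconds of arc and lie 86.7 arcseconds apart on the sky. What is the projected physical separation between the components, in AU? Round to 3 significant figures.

10500 AU

d = 1/p = 1/0.008230″ = 121.51 pc.
At distance d (pc), an angle of θ arcsec spans θ·d AU: s = 86.7 × 121.51 = 10535 AU.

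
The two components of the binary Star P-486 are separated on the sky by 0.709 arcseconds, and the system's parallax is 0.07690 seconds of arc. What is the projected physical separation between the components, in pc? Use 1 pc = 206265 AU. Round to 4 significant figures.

4.470 × 10^-5 pc

d = 1/p = 1/0.07690″ = 13.004 pc.
At distance d (pc), an angle of θ arcsec spans θ·d AU: s = 0.709 × 13.004 = 9.2198 AU.
= 9.2198 / 206265 = 4.4699 × 10^-5 pc.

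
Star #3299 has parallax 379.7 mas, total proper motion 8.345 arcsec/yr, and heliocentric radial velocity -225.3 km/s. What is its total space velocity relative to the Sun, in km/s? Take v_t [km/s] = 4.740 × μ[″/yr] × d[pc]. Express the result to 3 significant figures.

d = 1/p = 1/0.3797″ = 2.6337 pc.
v_t = 4.740 μ d = 4.740 × 8.345 × 2.6337 = 104.18 km/s.
v = √(v_r² + v_t²) = √((-225.3)² + 104.18²) = √61613.6 = 248.22 km/s.

248 km/s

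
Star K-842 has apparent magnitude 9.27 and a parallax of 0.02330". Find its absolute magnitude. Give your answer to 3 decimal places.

M = 6.107

d = 1/p = 1/0.02330″ = 42.918 pc.
m − M = 5 log₁₀(42.918) − 5 = 8.1632 − 5 = 3.1632.
M = m − (m − M) = 9.27 − 3.1632 = 6.107.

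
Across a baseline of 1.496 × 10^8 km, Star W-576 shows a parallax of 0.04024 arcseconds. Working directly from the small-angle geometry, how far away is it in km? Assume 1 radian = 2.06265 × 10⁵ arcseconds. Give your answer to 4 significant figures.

7.668 × 10^14 km

θ = 0.04024″ = 0.04024/206265 = 1.9509 × 10^-7 rad.
d = B/θ = (1.496 × 10^8) / (1.9509 × 10^-7) = 7.6683 × 10^14 km.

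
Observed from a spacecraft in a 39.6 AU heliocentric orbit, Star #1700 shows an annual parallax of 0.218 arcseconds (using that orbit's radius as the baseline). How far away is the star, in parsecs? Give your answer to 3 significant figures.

With baseline B (in AU) and parallax p (in arcsec), d = B/p parsecs.
d = 39.6 / 0.218 = 181.65 pc.

182 pc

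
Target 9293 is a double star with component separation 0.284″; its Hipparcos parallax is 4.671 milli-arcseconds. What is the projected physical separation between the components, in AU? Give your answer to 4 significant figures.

60.80 AU

d = 1/p = 1/0.004671″ = 214.09 pc.
At distance d (pc), an angle of θ arcsec spans θ·d AU: s = 0.284 × 214.09 = 60.802 AU.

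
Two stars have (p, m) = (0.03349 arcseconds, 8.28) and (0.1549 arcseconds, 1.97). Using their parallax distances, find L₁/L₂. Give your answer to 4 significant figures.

d₁ = 1/p₁ = 1/0.03349″ = 29.86 pc; d₂ = 1/p₂ = 1/0.1549″ = 6.4558 pc.
M₁ = m₁ − 5 log₁₀ d₁ + 5 = 8.28 − 7.3754 + 5 = 5.9046.
M₂ = 1.97 − 4.0498 + 5 = 2.9202.
L₁/L₂ = 10^(0.4(M₂ − M₁)) = 10^(0.4 × (-2.9844)) = 10^(-1.19376) = 0.064009.

L₁/L₂ = 0.06401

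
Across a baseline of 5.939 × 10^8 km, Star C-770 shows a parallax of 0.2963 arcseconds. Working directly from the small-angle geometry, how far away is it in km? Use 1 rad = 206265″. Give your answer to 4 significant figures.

θ = 0.2963″ = 0.2963/206265 = 1.4365 × 10^-6 rad.
d = B/θ = (5.939 × 10^8) / (1.4365 × 10^-6) = 4.1344 × 10^14 km.

4.134 × 10^14 km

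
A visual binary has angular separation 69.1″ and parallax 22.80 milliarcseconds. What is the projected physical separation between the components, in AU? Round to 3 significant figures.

d = 1/p = 1/0.02280″ = 43.86 pc.
At distance d (pc), an angle of θ arcsec spans θ·d AU: s = 69.1 × 43.86 = 3030.7 AU.

3030 AU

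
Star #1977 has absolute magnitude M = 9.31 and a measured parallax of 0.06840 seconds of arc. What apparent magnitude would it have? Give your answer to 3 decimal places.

d = 1/p = 1/0.06840″ = 14.62 pc.
m − M = 5 log₁₀ d − 5 = 5 log₁₀(14.62) − 5 = 5.8247 − 5 = 0.8247.
m = M + (m − M) = 9.31 + 0.8247 = 10.135.

m = 10.135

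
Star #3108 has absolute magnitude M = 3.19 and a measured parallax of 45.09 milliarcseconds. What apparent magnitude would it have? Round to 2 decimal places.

m = 4.92

d = 1/p = 1/0.04509″ = 22.178 pc.
m − M = 5 log₁₀ d − 5 = 5 log₁₀(22.178) − 5 = 6.7296 − 5 = 1.7296.
m = M + (m − M) = 3.19 + 1.7296 = 4.92.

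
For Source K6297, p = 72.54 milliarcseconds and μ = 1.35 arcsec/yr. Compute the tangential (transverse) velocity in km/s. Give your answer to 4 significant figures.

d = 1/p = 1/0.07254″ = 13.785 pc.
v_t = 4.74 × μ × d = 4.74 × 1.35 × 13.785 = 88.21 km/s.

88.21 km/s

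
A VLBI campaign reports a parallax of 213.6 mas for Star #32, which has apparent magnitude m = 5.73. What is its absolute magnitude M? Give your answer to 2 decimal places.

M = 7.38

d = 1/p = 1/0.2136″ = 4.6816 pc.
m − M = 5 log₁₀(4.6816) − 5 = 3.3520 − 5 = -1.6480.
M = m − (m − M) = 5.73 − (-1.6480) = 7.38.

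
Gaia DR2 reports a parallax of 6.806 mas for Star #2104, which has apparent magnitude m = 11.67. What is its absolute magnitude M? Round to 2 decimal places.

d = 1/p = 1/0.006806″ = 146.93 pc.
m − M = 5 log₁₀(146.93) − 5 = 10.8356 − 5 = 5.8356.
M = m − (m − M) = 11.67 − 5.8356 = 5.83.

M = 5.83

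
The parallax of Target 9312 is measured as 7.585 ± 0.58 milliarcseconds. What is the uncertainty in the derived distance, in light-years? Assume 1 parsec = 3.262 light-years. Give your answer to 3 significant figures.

32.9 ly

d = 1/p, so σ_d = σ_p / p².
σ_d = 0.000580 / (0.007585)² = 0.000580 / 0.000057532 = 10.081 pc = 10.081 × 3.262 ly = 32.884 ly.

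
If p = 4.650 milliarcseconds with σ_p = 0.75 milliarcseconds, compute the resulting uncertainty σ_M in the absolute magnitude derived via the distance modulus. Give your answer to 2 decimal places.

M = m − 5 log₁₀ d + 5 = m + 5 log₁₀ p + 5, so ∂M/∂p = 5/(p ln 10).
σ_M = (5/ln 10) · (σ_p/p) = 2.1715 × 0.75/4.650 = 2.1715 × 0.16129 = 0.35024.

σ_M = 0.35 mag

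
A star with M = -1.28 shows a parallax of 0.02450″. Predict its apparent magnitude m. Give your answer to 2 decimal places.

m = 1.77

d = 1/p = 1/0.02450″ = 40.816 pc.
m − M = 5 log₁₀ d − 5 = 5 log₁₀(40.816) − 5 = 8.0542 − 5 = 3.0542.
m = M + (m − M) = -1.28 + 3.0542 = 1.77.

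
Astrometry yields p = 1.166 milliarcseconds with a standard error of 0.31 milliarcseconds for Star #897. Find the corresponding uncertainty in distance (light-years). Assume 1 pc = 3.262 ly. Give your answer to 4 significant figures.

d = 1/p, so σ_d = σ_p / p².
σ_d = 0.000310 / (0.001166)² = 0.000310 / 0.0000013596 = 228.01 pc = 228.01 × 3.262 ly = 743.77 ly.

743.8 ly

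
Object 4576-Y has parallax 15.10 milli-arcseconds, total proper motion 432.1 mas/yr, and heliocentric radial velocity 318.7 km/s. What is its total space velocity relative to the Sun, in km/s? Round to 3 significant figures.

346 km/s

d = 1/p = 1/0.01510″ = 66.225 pc.
μ = 432.1 mas/yr = 0.4321 ″/yr.
v_t = 4.740 μ d = 4.740 × 0.4321 × 66.225 = 135.64 km/s.
v = √(v_r² + v_t²) = √(318.7² + 135.64²) = √119968 = 346.36 km/s.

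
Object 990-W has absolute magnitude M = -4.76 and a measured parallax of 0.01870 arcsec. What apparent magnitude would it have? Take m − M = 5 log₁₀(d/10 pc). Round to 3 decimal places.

m = -1.119

d = 1/p = 1/0.01870″ = 53.476 pc.
m − M = 5 log₁₀ d − 5 = 5 log₁₀(53.476) − 5 = 8.6408 − 5 = 3.6408.
m = M + (m − M) = -4.76 + 3.6408 = -1.119.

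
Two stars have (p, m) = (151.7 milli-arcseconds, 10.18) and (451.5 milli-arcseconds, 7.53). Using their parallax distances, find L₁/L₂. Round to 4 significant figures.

d₁ = 1/p₁ = 1/0.1517″ = 6.592 pc; d₂ = 1/p₂ = 1/0.4515″ = 2.2148 pc.
M₁ = m₁ − 5 log₁₀ d₁ + 5 = 10.18 − 4.0951 + 5 = 11.0849.
M₂ = 7.53 − 1.7267 + 5 = 10.8033.
L₁/L₂ = 10^(0.4(M₂ − M₁)) = 10^(0.4 × (-0.2816)) = 10^(-0.11264) = 0.77154.

L₁/L₂ = 0.7715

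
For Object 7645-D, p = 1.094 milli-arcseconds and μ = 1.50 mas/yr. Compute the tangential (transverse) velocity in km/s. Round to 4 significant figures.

d = 1/p = 1/0.001094″ = 914.08 pc.
μ = 1.50 mas/yr = 0.00150 ″/yr.
v_t = 4.74 × μ × d = 4.74 × 0.00150 × 914.08 = 6.4991 km/s.

6.499 km/s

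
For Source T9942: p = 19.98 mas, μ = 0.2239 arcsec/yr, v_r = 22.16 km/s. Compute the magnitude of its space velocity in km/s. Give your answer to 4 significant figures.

57.55 km/s

d = 1/p = 1/0.01998″ = 50.05 pc.
v_t = 4.740 μ d = 4.740 × 0.2239 × 50.05 = 53.117 km/s.
v = √(v_r² + v_t²) = √(22.16² + 53.117²) = √3312.48 = 57.554 km/s.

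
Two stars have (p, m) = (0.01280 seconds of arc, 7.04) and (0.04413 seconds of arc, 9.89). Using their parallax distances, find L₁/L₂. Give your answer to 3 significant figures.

L₁/L₂ = 164

d₁ = 1/p₁ = 1/0.01280″ = 78.125 pc; d₂ = 1/p₂ = 1/0.04413″ = 22.66 pc.
M₁ = m₁ − 5 log₁₀ d₁ + 5 = 7.04 − 9.4640 + 5 = 2.5760.
M₂ = 9.89 − 6.7763 + 5 = 8.1137.
L₁/L₂ = 10^(0.4(M₂ − M₁)) = 10^(0.4 × 5.5377) = 10^2.21508 = 164.09.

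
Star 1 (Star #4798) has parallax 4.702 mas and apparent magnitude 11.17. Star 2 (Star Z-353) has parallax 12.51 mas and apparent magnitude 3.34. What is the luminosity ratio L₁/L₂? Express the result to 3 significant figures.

d₁ = 1/p₁ = 1/0.004702″ = 212.68 pc; d₂ = 1/p₂ = 1/0.01251″ = 79.936 pc.
M₁ = m₁ − 5 log₁₀ d₁ + 5 = 11.17 − 11.6386 + 5 = 4.5314.
M₂ = 3.34 − 9.5137 + 5 = -1.1737.
L₁/L₂ = 10^(0.4(M₂ − M₁)) = 10^(0.4 × (-5.7051)) = 10^(-2.28204) = 0.0052235.

L₁/L₂ = 0.00522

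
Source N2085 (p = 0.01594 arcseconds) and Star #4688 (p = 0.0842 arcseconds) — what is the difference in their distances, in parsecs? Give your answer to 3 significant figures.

d_A = 1/0.01594″ = 62.735 pc; d_B = 1/0.08420″ = 11.876 pc.
|d_B − d_A| = |11.876 − 62.735| = 50.859 pc.

50.9 pc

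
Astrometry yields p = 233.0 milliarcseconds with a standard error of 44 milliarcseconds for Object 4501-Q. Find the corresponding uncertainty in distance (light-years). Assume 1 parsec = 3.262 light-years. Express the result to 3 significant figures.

d = 1/p, so σ_d = σ_p / p².
σ_d = 0.0440 / (0.2330)² = 0.0440 / 0.054289 = 0.81048 pc = 0.81048 × 3.262 ly = 2.6438 ly.

2.64 ly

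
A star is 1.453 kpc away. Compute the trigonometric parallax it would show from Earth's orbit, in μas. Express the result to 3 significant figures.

688 μas

d = 1.453 kpc = 1453 pc.
p = 1/d = 1/1453 = 0.00068823 arcsec.
= 0.00068823 × 10⁶ = 688.23 μas.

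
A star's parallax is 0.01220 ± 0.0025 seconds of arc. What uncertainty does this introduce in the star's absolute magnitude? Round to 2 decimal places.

σ_M = 0.44 mag

M = m − 5 log₁₀ d + 5 = m + 5 log₁₀ p + 5, so ∂M/∂p = 5/(p ln 10).
σ_M = (5/ln 10) · (σ_p/p) = 2.1715 × 0.0025/0.01220 = 2.1715 × 0.20492 = 0.44498.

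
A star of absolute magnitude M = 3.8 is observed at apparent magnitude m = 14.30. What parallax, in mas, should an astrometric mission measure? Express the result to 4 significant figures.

0.7943 mas

m − M = 14.30 − 3.8 = 10.50.
d = 10^((m−M)/5 + 1) = 10^3.100 = 1258.9 pc.
p = 1/d = 1/1258.9 = 0.00079434 arcsec = 0.79434 mas.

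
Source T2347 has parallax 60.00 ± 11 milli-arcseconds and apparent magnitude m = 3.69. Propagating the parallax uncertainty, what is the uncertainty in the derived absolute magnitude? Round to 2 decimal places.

σ_M = 0.40 mag

M = m − 5 log₁₀ d + 5 = m + 5 log₁₀ p + 5, so ∂M/∂p = 5/(p ln 10).
σ_M = (5/ln 10) · (σ_p/p) = 2.1715 × 11/60.00 = 2.1715 × 0.18333 = 0.3981.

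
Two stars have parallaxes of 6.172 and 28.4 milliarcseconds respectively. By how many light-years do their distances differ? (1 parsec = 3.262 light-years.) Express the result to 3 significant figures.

d_A = 1/0.006172″ = 162.02 pc; d_B = 1/0.02840″ = 35.211 pc.
|d_B − d_A| = |35.211 − 162.02| = 126.81 pc = 126.81 × 3.262 ly = 413.65 ly.

414 ly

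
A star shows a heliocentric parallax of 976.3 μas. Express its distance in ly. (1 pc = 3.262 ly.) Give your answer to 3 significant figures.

p = 976.3 μas = 0.0009763 arcsec.
d = 1/p = 1/0.0009763 = 1024.3 pc.
In light-years: 1024.3 × 3.262 = 3341.3 ly.

3340 ly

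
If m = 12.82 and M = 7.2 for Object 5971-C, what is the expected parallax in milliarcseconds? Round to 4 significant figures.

7.516 mas

m − M = 12.82 − 7.2 = 5.62.
d = 10^((m−M)/5 + 1) = 10^2.124 = 133.05 pc.
p = 1/d = 1/133.05 = 0.007516 arcsec = 7.516 mas.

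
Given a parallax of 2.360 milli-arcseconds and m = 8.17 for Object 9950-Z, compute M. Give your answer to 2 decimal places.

M = 0.03

d = 1/p = 1/0.002360″ = 423.73 pc.
m − M = 5 log₁₀(423.73) − 5 = 13.1354 − 5 = 8.1354.
M = m − (m − M) = 8.17 − 8.1354 = 0.03.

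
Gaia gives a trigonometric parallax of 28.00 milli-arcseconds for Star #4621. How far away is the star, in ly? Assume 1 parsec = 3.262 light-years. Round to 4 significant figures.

p = 28.00 milli-arcseconds = 0.02800 arcsec.
d = 1/p = 1/0.02800 = 35.714 pc.
In light-years: 35.714 × 3.262 = 116.5 ly.

116.5 ly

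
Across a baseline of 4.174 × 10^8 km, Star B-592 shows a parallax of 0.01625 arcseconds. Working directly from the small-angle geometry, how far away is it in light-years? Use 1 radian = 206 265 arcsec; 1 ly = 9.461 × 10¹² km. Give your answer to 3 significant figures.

θ = 0.01625″ = 0.01625/206265 = 7.8782 × 10^-8 rad.
d = B/θ = (4.174 × 10^8) / (7.8782 × 10^-8) = 5.2982 × 10^15 km = (5.2982 × 10^15) / (9.461 × 10^12) ly = 560 ly.

560 ly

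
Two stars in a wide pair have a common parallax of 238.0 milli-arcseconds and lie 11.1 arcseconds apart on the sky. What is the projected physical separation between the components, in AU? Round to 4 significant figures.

d = 1/p = 1/0.2380″ = 4.2017 pc.
At distance d (pc), an angle of θ arcsec spans θ·d AU: s = 11.1 × 4.2017 = 46.639 AU.

46.64 AU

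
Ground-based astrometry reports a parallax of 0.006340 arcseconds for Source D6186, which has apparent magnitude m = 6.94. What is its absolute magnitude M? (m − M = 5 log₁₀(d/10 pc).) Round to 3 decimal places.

M = 0.950

d = 1/p = 1/0.006340″ = 157.73 pc.
m − M = 5 log₁₀(157.73) − 5 = 10.9896 − 5 = 5.9896.
M = m − (m − M) = 6.94 − 5.9896 = 0.950.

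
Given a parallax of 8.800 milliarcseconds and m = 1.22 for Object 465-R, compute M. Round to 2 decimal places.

d = 1/p = 1/0.008800″ = 113.64 pc.
m − M = 5 log₁₀(113.64) − 5 = 10.2777 − 5 = 5.2777.
M = m − (m − M) = 1.22 − 5.2777 = -4.06.

M = -4.06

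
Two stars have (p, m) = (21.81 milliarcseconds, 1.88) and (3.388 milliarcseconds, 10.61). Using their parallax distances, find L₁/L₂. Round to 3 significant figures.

L₁/L₂ = 74.9

d₁ = 1/p₁ = 1/0.02181″ = 45.851 pc; d₂ = 1/p₂ = 1/0.003388″ = 295.16 pc.
M₁ = m₁ − 5 log₁₀ d₁ + 5 = 1.88 − 8.3067 + 5 = -1.4267.
M₂ = 10.61 − 12.3503 + 5 = 3.2597.
L₁/L₂ = 10^(0.4(M₂ − M₁)) = 10^(0.4 × 4.6864) = 10^1.87456 = 74.913.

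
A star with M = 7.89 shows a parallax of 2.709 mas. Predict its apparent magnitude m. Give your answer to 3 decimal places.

m = 15.726

d = 1/p = 1/0.002709″ = 369.14 pc.
m − M = 5 log₁₀ d − 5 = 5 log₁₀(369.14) − 5 = 12.8360 − 5 = 7.8360.
m = M + (m − M) = 7.89 + 7.8360 = 15.726.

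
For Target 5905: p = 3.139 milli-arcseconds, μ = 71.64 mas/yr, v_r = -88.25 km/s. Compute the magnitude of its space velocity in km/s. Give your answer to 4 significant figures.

d = 1/p = 1/0.003139″ = 318.57 pc.
μ = 71.64 mas/yr = 0.07164 ″/yr.
v_t = 4.740 μ d = 4.740 × 0.07164 × 318.57 = 108.18 km/s.
v = √(v_r² + v_t²) = √((-88.25)² + 108.18²) = √19491 = 139.61 km/s.

139.6 km/s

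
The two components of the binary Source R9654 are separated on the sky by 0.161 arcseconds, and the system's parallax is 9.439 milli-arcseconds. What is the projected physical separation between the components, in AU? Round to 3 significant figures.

d = 1/p = 1/0.009439″ = 105.94 pc.
At distance d (pc), an angle of θ arcsec spans θ·d AU: s = 0.161 × 105.94 = 17.056 AU.

17.1 AU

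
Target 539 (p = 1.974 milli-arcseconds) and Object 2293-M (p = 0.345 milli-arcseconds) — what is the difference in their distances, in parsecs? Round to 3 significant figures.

2390 pc

d_A = 1/0.001974″ = 506.59 pc; d_B = 1/0.0003450″ = 2898.6 pc.
|d_B − d_A| = |2898.6 − 506.59| = 2392 pc.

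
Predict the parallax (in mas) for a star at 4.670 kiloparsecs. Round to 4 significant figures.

d = 4.670 kpc = 4670 pc.
p = 1/d = 1/4670 = 0.00021413 arcsec.
= 0.00021413 × 1000 = 0.21413 mas.

0.2141 mas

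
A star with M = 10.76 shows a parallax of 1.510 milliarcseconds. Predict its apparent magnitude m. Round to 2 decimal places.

m = 19.87

d = 1/p = 1/0.001510″ = 662.25 pc.
m − M = 5 log₁₀ d − 5 = 5 log₁₀(662.25) − 5 = 14.1051 − 5 = 9.1051.
m = M + (m − M) = 10.76 + 9.1051 = 19.87.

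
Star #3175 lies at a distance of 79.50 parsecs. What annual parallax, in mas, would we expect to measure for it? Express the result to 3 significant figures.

12.6 mas

p = 1/d = 1/79.5 = 0.012579 arcsec.
= 0.012579 × 1000 = 12.579 mas.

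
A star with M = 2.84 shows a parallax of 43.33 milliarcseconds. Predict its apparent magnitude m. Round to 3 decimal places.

m = 4.656

d = 1/p = 1/0.04333″ = 23.079 pc.
m − M = 5 log₁₀ d − 5 = 5 log₁₀(23.079) − 5 = 6.8161 − 5 = 1.8161.
m = M + (m − M) = 2.84 + 1.8161 = 4.656.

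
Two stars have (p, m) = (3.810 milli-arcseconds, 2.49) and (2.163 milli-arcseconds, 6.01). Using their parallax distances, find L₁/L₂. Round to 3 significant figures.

L₁/L₂ = 8.25

d₁ = 1/p₁ = 1/0.003810″ = 262.47 pc; d₂ = 1/p₂ = 1/0.002163″ = 462.32 pc.
M₁ = m₁ − 5 log₁₀ d₁ + 5 = 2.49 − 12.0954 + 5 = -4.6054.
M₂ = 6.01 − 13.3247 + 5 = -2.3147.
L₁/L₂ = 10^(0.4(M₂ − M₁)) = 10^(0.4 × 2.2907) = 10^0.91628 = 8.2467.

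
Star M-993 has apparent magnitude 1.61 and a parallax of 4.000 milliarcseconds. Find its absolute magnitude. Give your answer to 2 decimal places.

M = -5.38

d = 1/p = 1/0.004000″ = 250 pc.
m − M = 5 log₁₀(250) − 5 = 11.9897 − 5 = 6.9897.
M = m − (m − M) = 1.61 − 6.9897 = -5.38.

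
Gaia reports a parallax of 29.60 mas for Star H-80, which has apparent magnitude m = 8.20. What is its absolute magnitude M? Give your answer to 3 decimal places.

M = 5.556

d = 1/p = 1/0.02960″ = 33.784 pc.
m − M = 5 log₁₀(33.784) − 5 = 7.6436 − 5 = 2.6436.
M = m − (m − M) = 8.20 − 2.6436 = 5.556.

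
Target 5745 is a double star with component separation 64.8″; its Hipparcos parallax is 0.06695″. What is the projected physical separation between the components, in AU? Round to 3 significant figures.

968 AU

d = 1/p = 1/0.06695″ = 14.937 pc.
At distance d (pc), an angle of θ arcsec spans θ·d AU: s = 64.8 × 14.937 = 967.92 AU.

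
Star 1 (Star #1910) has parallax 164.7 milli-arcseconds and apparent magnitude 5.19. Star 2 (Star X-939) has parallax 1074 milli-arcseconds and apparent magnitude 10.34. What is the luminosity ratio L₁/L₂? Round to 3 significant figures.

L₁/L₂ = 4880

d₁ = 1/p₁ = 1/0.1647″ = 6.0716 pc; d₂ = 1/p₂ = 1/1.074″ = 0.9311 pc.
M₁ = m₁ − 5 log₁₀ d₁ + 5 = 5.19 − 3.9165 + 5 = 6.2735.
M₂ = 10.34 − (-0.1550) + 5 = 15.4950.
L₁/L₂ = 10^(0.4(M₂ − M₁)) = 10^(0.4 × 9.2215) = 10^3.68860 = 4882.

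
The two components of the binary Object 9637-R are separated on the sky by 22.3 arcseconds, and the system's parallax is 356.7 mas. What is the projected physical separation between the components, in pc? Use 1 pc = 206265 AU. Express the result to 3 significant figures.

d = 1/p = 1/0.3567″ = 2.8035 pc.
At distance d (pc), an angle of θ arcsec spans θ·d AU: s = 22.3 × 2.8035 = 62.518 AU.
= 62.518 / 206265 = 0.00030310 pc.

0.000303 pc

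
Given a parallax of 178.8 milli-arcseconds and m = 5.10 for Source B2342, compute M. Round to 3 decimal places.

M = 6.362

d = 1/p = 1/0.1788″ = 5.5928 pc.
m − M = 5 log₁₀(5.5928) − 5 = 3.7381 − 5 = -1.2619.
M = m − (m − M) = 5.10 − (-1.2619) = 6.362.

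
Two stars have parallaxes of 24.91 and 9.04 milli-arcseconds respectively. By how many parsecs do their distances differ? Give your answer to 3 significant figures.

70.5 pc

d_A = 1/0.02491″ = 40.145 pc; d_B = 1/0.009040″ = 110.62 pc.
|d_B − d_A| = |110.62 − 40.145| = 70.475 pc.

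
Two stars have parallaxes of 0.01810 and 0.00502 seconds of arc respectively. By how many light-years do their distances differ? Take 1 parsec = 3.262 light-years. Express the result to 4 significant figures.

d_A = 1/0.01810″ = 55.249 pc; d_B = 1/0.005020″ = 199.2 pc.
|d_B − d_A| = |199.2 − 55.249| = 143.95 pc = 143.95 × 3.262 ly = 469.56 ly.

469.6 ly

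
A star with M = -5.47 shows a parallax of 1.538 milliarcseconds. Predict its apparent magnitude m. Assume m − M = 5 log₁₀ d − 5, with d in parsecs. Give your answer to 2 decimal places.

d = 1/p = 1/0.001538″ = 650.2 pc.
m − M = 5 log₁₀ d − 5 = 5 log₁₀(650.2) − 5 = 14.0652 − 5 = 9.0652.
m = M + (m − M) = -5.47 + 9.0652 = 3.60.

m = 3.60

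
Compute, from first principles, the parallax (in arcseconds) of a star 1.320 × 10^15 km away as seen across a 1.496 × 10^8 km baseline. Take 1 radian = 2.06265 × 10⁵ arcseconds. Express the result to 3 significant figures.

0.0234 arcsec

θ ≈ B/d = (1.496 × 10^8) / (1.320 × 10^15) = 1.1333 × 10^-7 rad.
In arcseconds: 1.1333 × 10^-7 × 206265 = 0.023376″.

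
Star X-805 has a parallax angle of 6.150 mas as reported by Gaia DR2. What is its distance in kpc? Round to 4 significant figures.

0.1626 kpc

p = 6.150 mas = 0.006150 arcsec.
d = 1/p = 1/0.006150 = 162.6 pc.
= 0.1626 kpc.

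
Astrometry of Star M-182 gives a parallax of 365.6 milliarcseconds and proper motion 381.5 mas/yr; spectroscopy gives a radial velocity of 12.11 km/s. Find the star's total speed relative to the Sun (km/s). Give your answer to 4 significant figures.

13.08 km/s

d = 1/p = 1/0.3656″ = 2.7352 pc.
μ = 381.5 mas/yr = 0.3815 ″/yr.
v_t = 4.740 μ d = 4.740 × 0.3815 × 2.7352 = 4.9461 km/s.
v = √(v_r² + v_t²) = √(12.11² + 4.9461²) = √171.116 = 13.081 km/s.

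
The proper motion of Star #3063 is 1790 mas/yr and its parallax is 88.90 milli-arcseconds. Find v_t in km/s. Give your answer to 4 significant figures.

95.44 km/s

d = 1/p = 1/0.08890″ = 11.249 pc.
μ = 1790 mas/yr = 1.79 ″/yr.
v_t = 4.74 × μ × d = 4.74 × 1.79 × 11.249 = 95.443 km/s.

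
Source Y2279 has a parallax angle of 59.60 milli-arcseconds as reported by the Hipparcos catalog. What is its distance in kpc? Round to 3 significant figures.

0.0168 kpc

p = 59.60 milli-arcseconds = 0.05960 arcsec.
d = 1/p = 1/0.05960 = 16.779 pc.
= 0.016779 kpc.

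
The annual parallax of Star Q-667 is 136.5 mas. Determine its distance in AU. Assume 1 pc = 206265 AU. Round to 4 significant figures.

p = 136.5 mas = 0.1365 arcsec.
d = 1/p = 1/0.1365 = 7.326 pc.
In AU: 7.326 × 206265 = 1.5111 × 10^6 AU.

1.511 × 10^6 AU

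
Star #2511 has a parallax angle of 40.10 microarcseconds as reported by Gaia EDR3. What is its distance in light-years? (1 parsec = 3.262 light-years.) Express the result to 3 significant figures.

p = 40.10 microarcseconds = 0.00004010 arcsec.
d = 1/p = 1/0.00004010 = 24938 pc.
In light-years: 24938 × 3.262 = 81348 ly.

81300 light years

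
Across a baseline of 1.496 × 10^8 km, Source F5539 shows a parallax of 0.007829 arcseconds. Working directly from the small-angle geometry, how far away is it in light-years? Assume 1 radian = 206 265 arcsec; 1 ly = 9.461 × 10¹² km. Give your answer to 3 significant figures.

θ = 0.007829″ = 0.007829/206265 = 3.7956 × 10^-8 rad.
d = B/θ = (1.496 × 10^8) / (3.7956 × 10^-8) = 3.9414 × 10^15 km = (3.9414 × 10^15) / (9.461 × 10^12) ly = 416.59 ly.

417 ly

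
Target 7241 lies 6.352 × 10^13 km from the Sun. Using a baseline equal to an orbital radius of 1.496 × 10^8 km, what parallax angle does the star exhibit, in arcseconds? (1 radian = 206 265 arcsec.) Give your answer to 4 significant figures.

θ ≈ B/d = (1.496 × 10^8) / (6.352 × 10^13) = 2.3552 × 10^-6 rad.
In arcseconds: 2.3552 × 10^-6 × 206265 = 0.4858″.

0.4858 arcsec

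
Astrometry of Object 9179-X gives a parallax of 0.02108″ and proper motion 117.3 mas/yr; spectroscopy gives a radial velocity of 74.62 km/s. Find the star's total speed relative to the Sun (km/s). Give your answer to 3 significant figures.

d = 1/p = 1/0.02108″ = 47.438 pc.
μ = 117.3 mas/yr = 0.1173 ″/yr.
v_t = 4.740 μ d = 4.740 × 0.1173 × 47.438 = 26.376 km/s.
v = √(v_r² + v_t²) = √(74.62² + 26.376²) = √6263.84 = 79.144 km/s.

79.1 km/s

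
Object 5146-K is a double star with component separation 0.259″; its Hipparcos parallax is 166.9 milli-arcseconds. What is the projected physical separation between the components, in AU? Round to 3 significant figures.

1.55 AU

d = 1/p = 1/0.1669″ = 5.9916 pc.
At distance d (pc), an angle of θ arcsec spans θ·d AU: s = 0.259 × 5.9916 = 1.5518 AU.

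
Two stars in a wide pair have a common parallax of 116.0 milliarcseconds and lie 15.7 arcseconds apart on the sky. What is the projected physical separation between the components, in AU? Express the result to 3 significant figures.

d = 1/p = 1/0.1160″ = 8.6207 pc.
At distance d (pc), an angle of θ arcsec spans θ·d AU: s = 15.7 × 8.6207 = 135.34 AU.

135 AU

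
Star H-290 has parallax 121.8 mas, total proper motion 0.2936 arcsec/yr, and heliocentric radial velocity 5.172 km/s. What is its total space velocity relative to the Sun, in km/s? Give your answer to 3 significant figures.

d = 1/p = 1/0.1218″ = 8.2102 pc.
v_t = 4.740 μ d = 4.740 × 0.2936 × 8.2102 = 11.426 km/s.
v = √(v_r² + v_t²) = √(5.172² + 11.426²) = √157.303 = 12.542 km/s.

12.5 km/s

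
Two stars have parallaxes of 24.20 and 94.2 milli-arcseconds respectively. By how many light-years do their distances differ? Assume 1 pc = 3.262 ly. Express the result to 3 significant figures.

d_A = 1/0.02420″ = 41.322 pc; d_B = 1/0.09420″ = 10.616 pc.
|d_B − d_A| = |10.616 − 41.322| = 30.706 pc = 30.706 × 3.262 ly = 100.16 ly.

100 ly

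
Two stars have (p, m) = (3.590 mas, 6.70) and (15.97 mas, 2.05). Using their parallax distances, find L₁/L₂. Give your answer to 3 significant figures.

L₁/L₂ = 0.273

d₁ = 1/p₁ = 1/0.003590″ = 278.55 pc; d₂ = 1/p₂ = 1/0.01597″ = 62.617 pc.
M₁ = m₁ − 5 log₁₀ d₁ + 5 = 6.70 − 12.2245 + 5 = -0.5245.
M₂ = 2.05 − 8.9835 + 5 = -1.9335.
L₁/L₂ = 10^(0.4(M₂ − M₁)) = 10^(0.4 × (-1.4090)) = 10^(-0.56360) = 0.27315.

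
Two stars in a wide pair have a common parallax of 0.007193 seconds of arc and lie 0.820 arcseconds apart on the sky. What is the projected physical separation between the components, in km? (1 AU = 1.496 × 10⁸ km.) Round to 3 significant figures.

1.71 × 10^10 km

d = 1/p = 1/0.007193″ = 139.02 pc.
At distance d (pc), an angle of θ arcsec spans θ·d AU: s = 0.820 × 139.02 = 114 AU.
= 114 × 1.496 × 10⁸ km = 1.7054 × 10^10 km.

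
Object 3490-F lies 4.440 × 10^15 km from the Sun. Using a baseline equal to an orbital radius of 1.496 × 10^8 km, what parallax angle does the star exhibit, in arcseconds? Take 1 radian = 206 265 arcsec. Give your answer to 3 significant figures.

0.00695 arcsec

θ ≈ B/d = (1.496 × 10^8) / (4.440 × 10^15) = 3.3694 × 10^-8 rad.
In arcseconds: 3.3694 × 10^-8 × 206265 = 0.0069499″.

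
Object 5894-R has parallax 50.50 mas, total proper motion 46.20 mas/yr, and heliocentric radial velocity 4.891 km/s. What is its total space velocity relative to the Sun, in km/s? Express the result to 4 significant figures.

6.537 km/s

d = 1/p = 1/0.05050″ = 19.802 pc.
μ = 46.20 mas/yr = 0.04620 ″/yr.
v_t = 4.740 μ d = 4.740 × 0.04620 × 19.802 = 4.3364 km/s.
v = √(v_r² + v_t²) = √(4.891² + 4.3364²) = √42.7262 = 6.5365 km/s.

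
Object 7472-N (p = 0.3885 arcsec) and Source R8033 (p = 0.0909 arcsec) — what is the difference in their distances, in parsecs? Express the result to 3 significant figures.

d_A = 1/0.3885″ = 2.574 pc; d_B = 1/0.09090″ = 11.001 pc.
|d_B − d_A| = |11.001 − 2.574| = 8.427 pc.

8.43 pc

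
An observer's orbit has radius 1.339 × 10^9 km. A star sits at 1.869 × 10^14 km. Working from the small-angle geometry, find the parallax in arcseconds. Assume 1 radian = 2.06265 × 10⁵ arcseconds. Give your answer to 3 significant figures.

θ ≈ B/d = (1.339 × 10^9) / (1.869 × 10^14) = 7.1643 × 10^-6 rad.
In arcseconds: 7.1643 × 10^-6 × 206265 = 1.4777″.

1.48 arcsec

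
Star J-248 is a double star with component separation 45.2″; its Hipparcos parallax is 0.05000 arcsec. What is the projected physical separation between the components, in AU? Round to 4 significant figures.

d = 1/p = 1/0.05000″ = 20 pc.
At distance d (pc), an angle of θ arcsec spans θ·d AU: s = 45.2 × 20 = 904 AU.

904.0 AU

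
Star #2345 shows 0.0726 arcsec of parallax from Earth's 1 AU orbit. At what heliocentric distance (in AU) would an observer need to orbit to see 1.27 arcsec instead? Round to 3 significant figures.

17.5 AU

Parallax scales linearly with baseline: p ∝ B, so B = p_target / p_Earth × 1 AU.
B = 1.27 / 0.0726 = 17.493 AU.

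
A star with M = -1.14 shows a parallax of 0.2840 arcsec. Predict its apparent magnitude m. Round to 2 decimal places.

d = 1/p = 1/0.2840″ = 3.5211 pc.
m − M = 5 log₁₀ d − 5 = 5 log₁₀(3.5211) − 5 = 2.7334 − 5 = -2.2666.
m = M + (m − M) = -1.14 + (-2.2666) = -3.41.

m = -3.41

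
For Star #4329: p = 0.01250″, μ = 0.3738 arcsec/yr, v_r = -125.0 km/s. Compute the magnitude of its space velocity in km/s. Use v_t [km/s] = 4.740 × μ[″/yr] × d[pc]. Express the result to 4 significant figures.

d = 1/p = 1/0.01250″ = 80 pc.
v_t = 4.740 μ d = 4.740 × 0.3738 × 80 = 141.74 km/s.
v = √(v_r² + v_t²) = √((-125.0)² + 141.74²) = √35715.2 = 188.98 km/s.

189.0 km/s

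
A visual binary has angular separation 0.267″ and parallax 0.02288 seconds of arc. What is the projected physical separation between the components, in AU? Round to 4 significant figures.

d = 1/p = 1/0.02288″ = 43.706 pc.
At distance d (pc), an angle of θ arcsec spans θ·d AU: s = 0.267 × 43.706 = 11.67 AU.

11.67 AU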